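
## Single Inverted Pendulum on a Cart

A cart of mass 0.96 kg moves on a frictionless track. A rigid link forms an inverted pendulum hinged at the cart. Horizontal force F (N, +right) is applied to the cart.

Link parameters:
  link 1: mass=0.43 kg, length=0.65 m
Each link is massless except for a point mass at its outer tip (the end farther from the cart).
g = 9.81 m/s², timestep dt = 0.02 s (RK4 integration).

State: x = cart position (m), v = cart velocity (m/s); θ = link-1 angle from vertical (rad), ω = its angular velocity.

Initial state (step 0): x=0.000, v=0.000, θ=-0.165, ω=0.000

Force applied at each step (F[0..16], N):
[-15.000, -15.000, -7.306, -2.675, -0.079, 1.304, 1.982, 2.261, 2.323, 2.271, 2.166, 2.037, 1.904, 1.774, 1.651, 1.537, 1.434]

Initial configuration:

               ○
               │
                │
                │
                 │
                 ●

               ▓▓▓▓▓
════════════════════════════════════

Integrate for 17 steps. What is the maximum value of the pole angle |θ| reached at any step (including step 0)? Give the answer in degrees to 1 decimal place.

apply F[0]=-15.000 → step 1: x=-0.003, v=-0.295, θ=-0.161, ω=0.398
apply F[1]=-15.000 → step 2: x=-0.012, v=-0.591, θ=-0.149, ω=0.802
apply F[2]=-7.306 → step 3: x=-0.025, v=-0.731, θ=-0.131, ω=0.972
apply F[3]=-2.675 → step 4: x=-0.040, v=-0.776, θ=-0.112, ω=1.005
apply F[4]=-0.079 → step 5: x=-0.056, v=-0.769, θ=-0.092, ω=0.964
apply F[5]=+1.304 → step 6: x=-0.071, v=-0.736, θ=-0.073, ω=0.887
apply F[6]=+1.982 → step 7: x=-0.085, v=-0.689, θ=-0.057, ω=0.796
apply F[7]=+2.261 → step 8: x=-0.098, v=-0.638, θ=-0.042, ω=0.703
apply F[8]=+2.323 → step 9: x=-0.110, v=-0.586, θ=-0.028, ω=0.613
apply F[9]=+2.271 → step 10: x=-0.122, v=-0.537, θ=-0.017, ω=0.531
apply F[10]=+2.166 → step 11: x=-0.132, v=-0.491, θ=-0.007, ω=0.456
apply F[11]=+2.037 → step 12: x=-0.141, v=-0.448, θ=0.001, ω=0.390
apply F[12]=+1.904 → step 13: x=-0.150, v=-0.409, θ=0.009, ω=0.331
apply F[13]=+1.774 → step 14: x=-0.158, v=-0.373, θ=0.015, ω=0.279
apply F[14]=+1.651 → step 15: x=-0.165, v=-0.340, θ=0.020, ω=0.234
apply F[15]=+1.537 → step 16: x=-0.171, v=-0.310, θ=0.024, ω=0.194
apply F[16]=+1.434 → step 17: x=-0.177, v=-0.283, θ=0.028, ω=0.160
Max |angle| over trajectory = 0.165 rad = 9.5°.

Answer: 9.5°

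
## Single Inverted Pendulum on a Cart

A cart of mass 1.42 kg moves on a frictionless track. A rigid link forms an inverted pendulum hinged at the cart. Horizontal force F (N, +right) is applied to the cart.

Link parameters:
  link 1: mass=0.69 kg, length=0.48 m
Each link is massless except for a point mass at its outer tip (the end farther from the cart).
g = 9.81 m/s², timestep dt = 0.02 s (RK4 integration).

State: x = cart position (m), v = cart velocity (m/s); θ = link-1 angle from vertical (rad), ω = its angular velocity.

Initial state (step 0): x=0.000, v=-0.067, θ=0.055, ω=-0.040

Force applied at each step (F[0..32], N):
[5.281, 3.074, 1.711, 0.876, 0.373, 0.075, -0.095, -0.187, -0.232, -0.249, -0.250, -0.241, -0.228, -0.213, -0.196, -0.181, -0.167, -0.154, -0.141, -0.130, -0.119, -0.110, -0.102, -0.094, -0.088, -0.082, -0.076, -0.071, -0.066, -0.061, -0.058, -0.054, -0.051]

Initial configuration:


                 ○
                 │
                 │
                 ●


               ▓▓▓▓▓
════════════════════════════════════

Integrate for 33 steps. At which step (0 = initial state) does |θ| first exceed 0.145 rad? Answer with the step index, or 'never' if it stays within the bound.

apply F[0]=+5.281 → step 1: x=-0.001, v=0.002, θ=0.053, ω=-0.162
apply F[1]=+3.074 → step 2: x=-0.000, v=0.041, θ=0.049, ω=-0.221
apply F[2]=+1.711 → step 3: x=0.001, v=0.060, θ=0.045, ω=-0.242
apply F[3]=+0.876 → step 4: x=0.002, v=0.068, θ=0.040, ω=-0.242
apply F[4]=+0.373 → step 5: x=0.003, v=0.070, θ=0.035, ω=-0.231
apply F[5]=+0.075 → step 6: x=0.005, v=0.068, θ=0.031, ω=-0.213
apply F[6]=-0.095 → step 7: x=0.006, v=0.064, θ=0.026, ω=-0.193
apply F[7]=-0.187 → step 8: x=0.007, v=0.059, θ=0.023, ω=-0.173
apply F[8]=-0.232 → step 9: x=0.009, v=0.054, θ=0.020, ω=-0.153
apply F[9]=-0.249 → step 10: x=0.010, v=0.049, θ=0.017, ω=-0.135
apply F[10]=-0.250 → step 11: x=0.010, v=0.044, θ=0.014, ω=-0.118
apply F[11]=-0.241 → step 12: x=0.011, v=0.039, θ=0.012, ω=-0.103
apply F[12]=-0.228 → step 13: x=0.012, v=0.035, θ=0.010, ω=-0.090
apply F[13]=-0.213 → step 14: x=0.013, v=0.031, θ=0.008, ω=-0.078
apply F[14]=-0.196 → step 15: x=0.013, v=0.027, θ=0.007, ω=-0.067
apply F[15]=-0.181 → step 16: x=0.014, v=0.024, θ=0.006, ω=-0.058
apply F[16]=-0.167 → step 17: x=0.014, v=0.021, θ=0.005, ω=-0.050
apply F[17]=-0.154 → step 18: x=0.015, v=0.019, θ=0.004, ω=-0.043
apply F[18]=-0.141 → step 19: x=0.015, v=0.017, θ=0.003, ω=-0.037
apply F[19]=-0.130 → step 20: x=0.015, v=0.014, θ=0.002, ω=-0.032
apply F[20]=-0.119 → step 21: x=0.016, v=0.013, θ=0.002, ω=-0.027
apply F[21]=-0.110 → step 22: x=0.016, v=0.011, θ=0.001, ω=-0.023
apply F[22]=-0.102 → step 23: x=0.016, v=0.009, θ=0.001, ω=-0.020
apply F[23]=-0.094 → step 24: x=0.016, v=0.008, θ=0.000, ω=-0.017
apply F[24]=-0.088 → step 25: x=0.016, v=0.007, θ=-0.000, ω=-0.014
apply F[25]=-0.082 → step 26: x=0.016, v=0.006, θ=-0.000, ω=-0.012
apply F[26]=-0.076 → step 27: x=0.017, v=0.005, θ=-0.000, ω=-0.010
apply F[27]=-0.071 → step 28: x=0.017, v=0.004, θ=-0.001, ω=-0.008
apply F[28]=-0.066 → step 29: x=0.017, v=0.003, θ=-0.001, ω=-0.006
apply F[29]=-0.061 → step 30: x=0.017, v=0.002, θ=-0.001, ω=-0.005
apply F[30]=-0.058 → step 31: x=0.017, v=0.001, θ=-0.001, ω=-0.004
apply F[31]=-0.054 → step 32: x=0.017, v=0.001, θ=-0.001, ω=-0.003
apply F[32]=-0.051 → step 33: x=0.017, v=0.000, θ=-0.001, ω=-0.002
max |θ| = 0.055 ≤ 0.145 over all 34 states.

Answer: never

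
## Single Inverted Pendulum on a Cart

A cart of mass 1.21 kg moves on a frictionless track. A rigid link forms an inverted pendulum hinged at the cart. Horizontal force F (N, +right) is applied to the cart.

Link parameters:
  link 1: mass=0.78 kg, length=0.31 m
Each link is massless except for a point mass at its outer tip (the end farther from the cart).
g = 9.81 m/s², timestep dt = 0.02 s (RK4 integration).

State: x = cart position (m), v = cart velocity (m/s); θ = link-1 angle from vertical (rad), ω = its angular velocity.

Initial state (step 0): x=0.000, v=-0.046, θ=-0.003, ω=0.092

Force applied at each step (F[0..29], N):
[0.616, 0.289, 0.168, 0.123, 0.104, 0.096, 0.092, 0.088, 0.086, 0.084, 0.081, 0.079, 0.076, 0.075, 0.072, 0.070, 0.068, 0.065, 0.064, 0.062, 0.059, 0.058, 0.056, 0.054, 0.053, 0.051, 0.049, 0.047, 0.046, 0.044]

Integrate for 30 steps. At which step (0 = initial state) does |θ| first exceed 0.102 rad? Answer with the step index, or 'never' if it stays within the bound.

apply F[0]=+0.616 → step 1: x=-0.001, v=-0.036, θ=-0.002, ω=0.057
apply F[1]=+0.289 → step 2: x=-0.001, v=-0.031, θ=-0.001, ω=0.040
apply F[2]=+0.168 → step 3: x=-0.002, v=-0.028, θ=0.000, ω=0.031
apply F[3]=+0.123 → step 4: x=-0.003, v=-0.026, θ=0.001, ω=0.025
apply F[4]=+0.104 → step 5: x=-0.003, v=-0.024, θ=0.001, ω=0.021
apply F[5]=+0.096 → step 6: x=-0.004, v=-0.023, θ=0.002, ω=0.017
apply F[6]=+0.092 → step 7: x=-0.004, v=-0.022, θ=0.002, ω=0.014
apply F[7]=+0.088 → step 8: x=-0.004, v=-0.020, θ=0.002, ω=0.011
apply F[8]=+0.086 → step 9: x=-0.005, v=-0.019, θ=0.002, ω=0.009
apply F[9]=+0.084 → step 10: x=-0.005, v=-0.018, θ=0.002, ω=0.007
apply F[10]=+0.081 → step 11: x=-0.006, v=-0.017, θ=0.003, ω=0.005
apply F[11]=+0.079 → step 12: x=-0.006, v=-0.016, θ=0.003, ω=0.004
apply F[12]=+0.076 → step 13: x=-0.006, v=-0.015, θ=0.003, ω=0.003
apply F[13]=+0.075 → step 14: x=-0.006, v=-0.014, θ=0.003, ω=0.002
apply F[14]=+0.072 → step 15: x=-0.007, v=-0.014, θ=0.003, ω=0.001
apply F[15]=+0.070 → step 16: x=-0.007, v=-0.013, θ=0.003, ω=0.000
apply F[16]=+0.068 → step 17: x=-0.007, v=-0.012, θ=0.003, ω=-0.001
apply F[17]=+0.065 → step 18: x=-0.008, v=-0.011, θ=0.003, ω=-0.001
apply F[18]=+0.064 → step 19: x=-0.008, v=-0.011, θ=0.003, ω=-0.002
apply F[19]=+0.062 → step 20: x=-0.008, v=-0.010, θ=0.003, ω=-0.002
apply F[20]=+0.059 → step 21: x=-0.008, v=-0.009, θ=0.003, ω=-0.002
apply F[21]=+0.058 → step 22: x=-0.008, v=-0.009, θ=0.003, ω=-0.002
apply F[22]=+0.056 → step 23: x=-0.008, v=-0.008, θ=0.003, ω=-0.003
apply F[23]=+0.054 → step 24: x=-0.009, v=-0.007, θ=0.003, ω=-0.003
apply F[24]=+0.053 → step 25: x=-0.009, v=-0.007, θ=0.003, ω=-0.003
apply F[25]=+0.051 → step 26: x=-0.009, v=-0.006, θ=0.002, ω=-0.003
apply F[26]=+0.049 → step 27: x=-0.009, v=-0.006, θ=0.002, ω=-0.003
apply F[27]=+0.047 → step 28: x=-0.009, v=-0.005, θ=0.002, ω=-0.003
apply F[28]=+0.046 → step 29: x=-0.009, v=-0.005, θ=0.002, ω=-0.003
apply F[29]=+0.044 → step 30: x=-0.009, v=-0.005, θ=0.002, ω=-0.003
max |θ| = 0.003 ≤ 0.102 over all 31 states.

Answer: never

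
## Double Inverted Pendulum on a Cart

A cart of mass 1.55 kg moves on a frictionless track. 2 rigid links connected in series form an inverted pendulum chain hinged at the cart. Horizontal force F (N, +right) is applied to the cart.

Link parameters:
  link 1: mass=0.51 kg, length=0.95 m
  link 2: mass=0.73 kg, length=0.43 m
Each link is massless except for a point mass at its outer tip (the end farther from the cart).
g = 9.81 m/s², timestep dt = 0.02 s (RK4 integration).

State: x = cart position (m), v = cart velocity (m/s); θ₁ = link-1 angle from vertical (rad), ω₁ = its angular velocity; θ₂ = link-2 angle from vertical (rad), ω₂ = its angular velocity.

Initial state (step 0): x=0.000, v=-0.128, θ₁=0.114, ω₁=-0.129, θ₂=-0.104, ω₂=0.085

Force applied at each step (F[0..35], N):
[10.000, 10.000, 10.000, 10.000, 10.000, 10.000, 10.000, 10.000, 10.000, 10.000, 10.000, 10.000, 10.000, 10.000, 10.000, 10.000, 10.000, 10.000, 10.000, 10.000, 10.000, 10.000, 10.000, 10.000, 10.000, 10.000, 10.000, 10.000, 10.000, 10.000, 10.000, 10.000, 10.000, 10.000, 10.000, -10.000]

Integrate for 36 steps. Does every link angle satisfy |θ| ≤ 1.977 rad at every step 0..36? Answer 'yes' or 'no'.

Answer: yes

Derivation:
apply F[0]=+10.000 → step 1: x=-0.001, v=-0.016, θ₁=0.111, ω₁=-0.161, θ₂=-0.105, ω₂=-0.151
apply F[1]=+10.000 → step 2: x=-0.001, v=0.096, θ₁=0.108, ω₁=-0.195, θ₂=-0.110, ω₂=-0.386
apply F[2]=+10.000 → step 3: x=0.002, v=0.209, θ₁=0.103, ω₁=-0.230, θ₂=-0.120, ω₂=-0.623
apply F[3]=+10.000 → step 4: x=0.008, v=0.322, θ₁=0.098, ω₁=-0.266, θ₂=-0.135, ω₂=-0.864
apply F[4]=+10.000 → step 5: x=0.015, v=0.437, θ₁=0.093, ω₁=-0.304, θ₂=-0.155, ω₂=-1.113
apply F[5]=+10.000 → step 6: x=0.025, v=0.553, θ₁=0.086, ω₁=-0.343, θ₂=-0.180, ω₂=-1.370
apply F[6]=+10.000 → step 7: x=0.037, v=0.671, θ₁=0.079, ω₁=-0.384, θ₂=-0.210, ω₂=-1.638
apply F[7]=+10.000 → step 8: x=0.052, v=0.790, θ₁=0.071, ω₁=-0.428, θ₂=-0.245, ω₂=-1.915
apply F[8]=+10.000 → step 9: x=0.069, v=0.911, θ₁=0.062, ω₁=-0.476, θ₂=-0.286, ω₂=-2.202
apply F[9]=+10.000 → step 10: x=0.089, v=1.033, θ₁=0.052, ω₁=-0.531, θ₂=-0.333, ω₂=-2.496
apply F[10]=+10.000 → step 11: x=0.110, v=1.157, θ₁=0.040, ω₁=-0.594, θ₂=-0.386, ω₂=-2.793
apply F[11]=+10.000 → step 12: x=0.135, v=1.283, θ₁=0.028, ω₁=-0.668, θ₂=-0.445, ω₂=-3.090
apply F[12]=+10.000 → step 13: x=0.162, v=1.410, θ₁=0.014, ω₁=-0.756, θ₂=-0.510, ω₂=-3.380
apply F[13]=+10.000 → step 14: x=0.191, v=1.539, θ₁=-0.002, ω₁=-0.862, θ₂=-0.580, ω₂=-3.658
apply F[14]=+10.000 → step 15: x=0.223, v=1.669, θ₁=-0.021, ω₁=-0.987, θ₂=-0.656, ω₂=-3.919
apply F[15]=+10.000 → step 16: x=0.258, v=1.799, θ₁=-0.042, ω₁=-1.135, θ₂=-0.737, ω₂=-4.157
apply F[16]=+10.000 → step 17: x=0.295, v=1.931, θ₁=-0.066, ω₁=-1.306, θ₂=-0.822, ω₂=-4.368
apply F[17]=+10.000 → step 18: x=0.335, v=2.063, θ₁=-0.095, ω₁=-1.503, θ₂=-0.911, ω₂=-4.546
apply F[18]=+10.000 → step 19: x=0.378, v=2.195, θ₁=-0.127, ω₁=-1.724, θ₂=-1.004, ω₂=-4.686
apply F[19]=+10.000 → step 20: x=0.423, v=2.326, θ₁=-0.164, ω₁=-1.969, θ₂=-1.098, ω₂=-4.781
apply F[20]=+10.000 → step 21: x=0.471, v=2.457, θ₁=-0.206, ω₁=-2.236, θ₂=-1.194, ω₂=-4.824
apply F[21]=+10.000 → step 22: x=0.521, v=2.585, θ₁=-0.253, ω₁=-2.522, θ₂=-1.291, ω₂=-4.806
apply F[22]=+10.000 → step 23: x=0.574, v=2.710, θ₁=-0.307, ω₁=-2.823, θ₂=-1.386, ω₂=-4.716
apply F[23]=+10.000 → step 24: x=0.630, v=2.830, θ₁=-0.366, ω₁=-3.133, θ₂=-1.479, ω₂=-4.545
apply F[24]=+10.000 → step 25: x=0.687, v=2.943, θ₁=-0.432, ω₁=-3.447, θ₂=-1.567, ω₂=-4.282
apply F[25]=+10.000 → step 26: x=0.747, v=3.046, θ₁=-0.504, ω₁=-3.759, θ₂=-1.650, ω₂=-3.919
apply F[26]=+10.000 → step 27: x=0.809, v=3.138, θ₁=-0.582, ω₁=-4.066, θ₂=-1.723, ω₂=-3.451
apply F[27]=+10.000 → step 28: x=0.873, v=3.214, θ₁=-0.667, ω₁=-4.366, θ₂=-1.787, ω₂=-2.874
apply F[28]=+10.000 → step 29: x=0.938, v=3.272, θ₁=-0.757, ω₁=-4.661, θ₂=-1.838, ω₂=-2.188
apply F[29]=+10.000 → step 30: x=1.003, v=3.307, θ₁=-0.853, ω₁=-4.956, θ₂=-1.874, ω₂=-1.392
apply F[30]=+10.000 → step 31: x=1.070, v=3.315, θ₁=-0.955, ω₁=-5.262, θ₂=-1.893, ω₂=-0.487
apply F[31]=+10.000 → step 32: x=1.136, v=3.287, θ₁=-1.064, ω₁=-5.593, θ₂=-1.892, ω₂=0.528
apply F[32]=+10.000 → step 33: x=1.201, v=3.209, θ₁=-1.179, ω₁=-5.964, θ₂=-1.871, ω₂=1.646
apply F[33]=+10.000 → step 34: x=1.264, v=3.059, θ₁=-1.303, ω₁=-6.382, θ₂=-1.826, ω₂=2.831
apply F[34]=+10.000 → step 35: x=1.323, v=2.810, θ₁=-1.435, ω₁=-6.828, θ₂=-1.758, ω₂=3.945
apply F[35]=-10.000 → step 36: x=1.374, v=2.304, θ₁=-1.575, ω₁=-7.162, θ₂=-1.673, ω₂=4.496
Max |angle| over trajectory = 1.893 rad; bound = 1.977 → within bound.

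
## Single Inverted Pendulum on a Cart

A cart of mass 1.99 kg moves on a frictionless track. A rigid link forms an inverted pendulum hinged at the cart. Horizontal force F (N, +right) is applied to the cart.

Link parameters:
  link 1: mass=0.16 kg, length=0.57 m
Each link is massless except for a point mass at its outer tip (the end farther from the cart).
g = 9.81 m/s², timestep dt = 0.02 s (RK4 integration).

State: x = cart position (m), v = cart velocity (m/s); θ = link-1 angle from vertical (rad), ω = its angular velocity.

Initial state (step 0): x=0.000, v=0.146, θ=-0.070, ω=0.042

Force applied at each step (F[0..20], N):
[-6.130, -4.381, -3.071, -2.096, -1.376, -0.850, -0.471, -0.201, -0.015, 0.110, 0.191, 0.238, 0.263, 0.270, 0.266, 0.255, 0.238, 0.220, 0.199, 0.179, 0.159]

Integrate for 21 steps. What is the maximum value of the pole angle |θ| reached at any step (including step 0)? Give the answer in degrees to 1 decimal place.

Answer: 4.0°

Derivation:
apply F[0]=-6.130 → step 1: x=0.002, v=0.086, θ=-0.068, ω=0.124
apply F[1]=-4.381 → step 2: x=0.004, v=0.043, θ=-0.065, ω=0.176
apply F[2]=-3.071 → step 3: x=0.004, v=0.013, θ=-0.062, ω=0.207
apply F[3]=-2.096 → step 4: x=0.004, v=-0.007, θ=-0.057, ω=0.221
apply F[4]=-1.376 → step 5: x=0.004, v=-0.020, θ=-0.053, ω=0.225
apply F[5]=-0.850 → step 6: x=0.003, v=-0.028, θ=-0.048, ω=0.221
apply F[6]=-0.471 → step 7: x=0.003, v=-0.032, θ=-0.044, ω=0.213
apply F[7]=-0.201 → step 8: x=0.002, v=-0.034, θ=-0.040, ω=0.201
apply F[8]=-0.015 → step 9: x=0.002, v=-0.033, θ=-0.036, ω=0.187
apply F[9]=+0.110 → step 10: x=0.001, v=-0.031, θ=-0.032, ω=0.172
apply F[10]=+0.191 → step 11: x=0.000, v=-0.029, θ=-0.029, ω=0.157
apply F[11]=+0.238 → step 12: x=-0.000, v=-0.026, θ=-0.026, ω=0.143
apply F[12]=+0.263 → step 13: x=-0.001, v=-0.023, θ=-0.023, ω=0.129
apply F[13]=+0.270 → step 14: x=-0.001, v=-0.020, θ=-0.021, ω=0.116
apply F[14]=+0.266 → step 15: x=-0.002, v=-0.017, θ=-0.019, ω=0.104
apply F[15]=+0.255 → step 16: x=-0.002, v=-0.014, θ=-0.017, ω=0.093
apply F[16]=+0.238 → step 17: x=-0.002, v=-0.012, θ=-0.015, ω=0.083
apply F[17]=+0.220 → step 18: x=-0.002, v=-0.009, θ=-0.013, ω=0.074
apply F[18]=+0.199 → step 19: x=-0.003, v=-0.007, θ=-0.012, ω=0.065
apply F[19]=+0.179 → step 20: x=-0.003, v=-0.005, θ=-0.011, ω=0.058
apply F[20]=+0.159 → step 21: x=-0.003, v=-0.003, θ=-0.010, ω=0.051
Max |angle| over trajectory = 0.070 rad = 4.0°.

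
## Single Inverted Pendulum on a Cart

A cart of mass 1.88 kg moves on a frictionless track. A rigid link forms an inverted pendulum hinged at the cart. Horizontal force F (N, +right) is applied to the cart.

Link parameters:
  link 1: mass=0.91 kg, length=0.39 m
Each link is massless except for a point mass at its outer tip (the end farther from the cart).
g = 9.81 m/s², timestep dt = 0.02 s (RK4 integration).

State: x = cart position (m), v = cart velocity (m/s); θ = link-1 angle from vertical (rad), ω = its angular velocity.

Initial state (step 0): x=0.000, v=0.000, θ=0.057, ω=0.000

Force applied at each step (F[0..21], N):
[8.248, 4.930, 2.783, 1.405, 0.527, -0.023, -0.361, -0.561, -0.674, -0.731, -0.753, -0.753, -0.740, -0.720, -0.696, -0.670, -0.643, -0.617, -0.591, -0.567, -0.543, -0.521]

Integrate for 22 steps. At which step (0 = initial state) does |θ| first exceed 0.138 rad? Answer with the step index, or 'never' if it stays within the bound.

apply F[0]=+8.248 → step 1: x=0.001, v=0.082, θ=0.055, ω=-0.182
apply F[1]=+4.930 → step 2: x=0.003, v=0.130, θ=0.051, ω=-0.277
apply F[2]=+2.783 → step 3: x=0.006, v=0.155, θ=0.045, ω=-0.317
apply F[3]=+1.405 → step 4: x=0.009, v=0.166, θ=0.038, ω=-0.324
apply F[4]=+0.527 → step 5: x=0.012, v=0.168, θ=0.032, ω=-0.313
apply F[5]=-0.023 → step 6: x=0.016, v=0.165, θ=0.026, ω=-0.291
apply F[6]=-0.361 → step 7: x=0.019, v=0.159, θ=0.020, ω=-0.264
apply F[7]=-0.561 → step 8: x=0.022, v=0.151, θ=0.015, ω=-0.235
apply F[8]=-0.674 → step 9: x=0.025, v=0.143, θ=0.011, ω=-0.207
apply F[9]=-0.731 → step 10: x=0.028, v=0.134, θ=0.007, ω=-0.180
apply F[10]=-0.753 → step 11: x=0.030, v=0.126, θ=0.004, ω=-0.156
apply F[11]=-0.753 → step 12: x=0.033, v=0.118, θ=0.001, ω=-0.133
apply F[12]=-0.740 → step 13: x=0.035, v=0.110, θ=-0.002, ω=-0.114
apply F[13]=-0.720 → step 14: x=0.037, v=0.102, θ=-0.004, ω=-0.096
apply F[14]=-0.696 → step 15: x=0.039, v=0.095, θ=-0.005, ω=-0.081
apply F[15]=-0.670 → step 16: x=0.041, v=0.089, θ=-0.007, ω=-0.067
apply F[16]=-0.643 → step 17: x=0.043, v=0.083, θ=-0.008, ω=-0.055
apply F[17]=-0.617 → step 18: x=0.044, v=0.077, θ=-0.009, ω=-0.045
apply F[18]=-0.591 → step 19: x=0.046, v=0.072, θ=-0.010, ω=-0.036
apply F[19]=-0.567 → step 20: x=0.047, v=0.067, θ=-0.011, ω=-0.028
apply F[20]=-0.543 → step 21: x=0.048, v=0.062, θ=-0.011, ω=-0.021
apply F[21]=-0.521 → step 22: x=0.050, v=0.057, θ=-0.011, ω=-0.016
max |θ| = 0.057 ≤ 0.138 over all 23 states.

Answer: never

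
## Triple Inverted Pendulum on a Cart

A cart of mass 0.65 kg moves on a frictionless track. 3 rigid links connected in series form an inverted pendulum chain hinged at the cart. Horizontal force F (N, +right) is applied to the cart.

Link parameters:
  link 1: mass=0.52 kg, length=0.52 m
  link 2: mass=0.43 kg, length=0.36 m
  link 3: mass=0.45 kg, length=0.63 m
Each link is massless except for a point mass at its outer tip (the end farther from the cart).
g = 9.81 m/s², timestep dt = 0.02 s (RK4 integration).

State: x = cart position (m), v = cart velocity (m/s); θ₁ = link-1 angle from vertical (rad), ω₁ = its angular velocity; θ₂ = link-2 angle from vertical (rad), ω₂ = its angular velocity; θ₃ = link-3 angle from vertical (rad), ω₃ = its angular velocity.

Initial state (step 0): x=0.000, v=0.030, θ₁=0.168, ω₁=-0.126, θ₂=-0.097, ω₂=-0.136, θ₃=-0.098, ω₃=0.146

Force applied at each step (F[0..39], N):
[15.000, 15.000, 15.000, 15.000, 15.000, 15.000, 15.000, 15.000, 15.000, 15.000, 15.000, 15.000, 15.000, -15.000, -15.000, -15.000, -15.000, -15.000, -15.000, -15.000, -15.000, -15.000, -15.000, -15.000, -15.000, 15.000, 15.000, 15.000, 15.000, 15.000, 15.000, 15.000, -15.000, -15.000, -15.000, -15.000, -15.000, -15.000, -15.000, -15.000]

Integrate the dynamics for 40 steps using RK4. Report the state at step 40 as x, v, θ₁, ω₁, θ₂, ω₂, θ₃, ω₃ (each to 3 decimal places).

Answer: x=0.478, v=-2.221, θ₁=-3.611, ω₁=-6.219, θ₂=-2.637, ω₂=-5.323, θ₃=-4.927, ω₃=-16.119

Derivation:
apply F[0]=+15.000 → step 1: x=0.004, v=0.411, θ₁=0.161, ω₁=-0.600, θ₂=-0.104, ω₂=-0.584, θ₃=-0.095, ω₃=0.148
apply F[1]=+15.000 → step 2: x=0.016, v=0.801, θ₁=0.144, ω₁=-1.107, θ₂=-0.120, ω₂=-1.020, θ₃=-0.092, ω₃=0.160
apply F[2]=+15.000 → step 3: x=0.037, v=1.207, θ₁=0.116, ω₁=-1.673, θ₂=-0.145, ω₂=-1.426, θ₃=-0.089, ω₃=0.185
apply F[3]=+15.000 → step 4: x=0.065, v=1.634, θ₁=0.076, ω₁=-2.327, θ₂=-0.177, ω₂=-1.773, θ₃=-0.085, ω₃=0.221
apply F[4]=+15.000 → step 5: x=0.102, v=2.082, θ₁=0.022, ω₁=-3.090, θ₂=-0.215, ω₂=-2.012, θ₃=-0.080, ω₃=0.257
apply F[5]=+15.000 → step 6: x=0.148, v=2.544, θ₁=-0.048, ω₁=-3.962, θ₂=-0.256, ω₂=-2.089, θ₃=-0.074, ω₃=0.269
apply F[6]=+15.000 → step 7: x=0.204, v=2.991, θ₁=-0.137, ω₁=-4.895, θ₂=-0.297, ω₂=-1.962, θ₃=-0.069, ω₃=0.221
apply F[7]=+15.000 → step 8: x=0.268, v=3.378, θ₁=-0.243, ω₁=-5.770, θ₂=-0.334, ω₂=-1.669, θ₃=-0.066, ω₃=0.073
apply F[8]=+15.000 → step 9: x=0.338, v=3.657, θ₁=-0.366, ω₁=-6.435, θ₂=-0.364, ω₂=-1.361, θ₃=-0.067, ω₃=-0.179
apply F[9]=+15.000 → step 10: x=0.413, v=3.818, θ₁=-0.499, ω₁=-6.815, θ₂=-0.389, ω₂=-1.226, θ₃=-0.074, ω₃=-0.499
apply F[10]=+15.000 → step 11: x=0.490, v=3.888, θ₁=-0.637, ω₁=-6.957, θ₂=-0.415, ω₂=-1.356, θ₃=-0.087, ω₃=-0.835
apply F[11]=+15.000 → step 12: x=0.568, v=3.904, θ₁=-0.776, ω₁=-6.958, θ₂=-0.445, ω₂=-1.729, θ₃=-0.107, ω₃=-1.155
apply F[12]=+15.000 → step 13: x=0.646, v=3.892, θ₁=-0.915, ω₁=-6.892, θ₂=-0.485, ω₂=-2.283, θ₃=-0.133, ω₃=-1.457
apply F[13]=-15.000 → step 14: x=0.719, v=3.424, θ₁=-1.050, ω₁=-6.674, θ₂=-0.531, ω₂=-2.261, θ₃=-0.163, ω₃=-1.482
apply F[14]=-15.000 → step 15: x=0.783, v=2.973, θ₁=-1.183, ω₁=-6.610, θ₂=-0.575, ω₂=-2.211, θ₃=-0.192, ω₃=-1.497
apply F[15]=-15.000 → step 16: x=0.838, v=2.522, θ₁=-1.315, ω₁=-6.669, θ₂=-0.619, ω₂=-2.158, θ₃=-0.223, ω₃=-1.513
apply F[16]=-15.000 → step 17: x=0.884, v=2.059, θ₁=-1.450, ω₁=-6.836, θ₂=-0.662, ω₂=-2.129, θ₃=-0.253, ω₃=-1.534
apply F[17]=-15.000 → step 18: x=0.920, v=1.570, θ₁=-1.590, ω₁=-7.106, θ₂=-0.705, ω₂=-2.157, θ₃=-0.284, ω₃=-1.566
apply F[18]=-15.000 → step 19: x=0.947, v=1.044, θ₁=-1.735, ω₁=-7.485, θ₂=-0.749, ω₂=-2.282, θ₃=-0.316, ω₃=-1.612
apply F[19]=-15.000 → step 20: x=0.962, v=0.468, θ₁=-1.890, ω₁=-7.989, θ₂=-0.797, ω₂=-2.566, θ₃=-0.349, ω₃=-1.675
apply F[20]=-15.000 → step 21: x=0.965, v=-0.173, θ₁=-2.056, ω₁=-8.640, θ₂=-0.853, ω₂=-3.095, θ₃=-0.383, ω₃=-1.761
apply F[21]=-15.000 → step 22: x=0.954, v=-0.896, θ₁=-2.237, ω₁=-9.472, θ₂=-0.923, ω₂=-4.010, θ₃=-0.419, ω₃=-1.879
apply F[22]=-15.000 → step 23: x=0.928, v=-1.712, θ₁=-2.436, ω₁=-10.501, θ₂=-1.017, ω₂=-5.527, θ₃=-0.458, ω₃=-2.049
apply F[23]=-15.000 → step 24: x=0.885, v=-2.602, θ₁=-2.658, ω₁=-11.650, θ₂=-1.150, ω₂=-7.948, θ₃=-0.502, ω₃=-2.320
apply F[24]=-15.000 → step 25: x=0.825, v=-3.461, θ₁=-2.900, ω₁=-12.545, θ₂=-1.343, ω₂=-11.480, θ₃=-0.553, ω₃=-2.832
apply F[25]=+15.000 → step 26: x=0.758, v=-3.166, θ₁=-3.135, ω₁=-10.649, θ₂=-1.614, ω₂=-15.370, θ₃=-0.619, ω₃=-3.906
apply F[26]=+15.000 → step 27: x=0.700, v=-2.628, θ₁=-3.319, ω₁=-7.605, θ₂=-1.945, ω₂=-17.485, θ₃=-0.714, ω₃=-5.693
apply F[27]=+15.000 → step 28: x=0.653, v=-2.018, θ₁=-3.437, ω₁=-4.175, θ₂=-2.305, ω₂=-18.305, θ₃=-0.850, ω₃=-7.946
apply F[28]=+15.000 → step 29: x=0.619, v=-1.356, θ₁=-3.486, ω₁=-0.770, θ₂=-2.674, ω₂=-18.529, θ₃=-1.033, ω₃=-10.459
apply F[29]=+15.000 → step 30: x=0.599, v=-0.590, θ₁=-3.469, ω₁=2.386, θ₂=-3.043, ω₂=-18.197, θ₃=-1.270, ω₃=-13.267
apply F[30]=+15.000 → step 31: x=0.596, v=0.241, θ₁=-3.396, ω₁=4.675, θ₂=-3.389, ω₂=-15.936, θ₃=-1.565, ω₃=-16.165
apply F[31]=+15.000 → step 32: x=0.608, v=0.922, θ₁=-3.291, ω₁=5.715, θ₂=-3.658, ω₂=-10.511, θ₃=-1.910, ω₃=-18.048
apply F[32]=-15.000 → step 33: x=0.623, v=0.534, θ₁=-3.188, ω₁=4.593, θ₂=-3.797, ω₂=-3.250, θ₃=-2.281, ω₃=-18.939
apply F[33]=-15.000 → step 34: x=0.629, v=0.074, θ₁=-3.110, ω₁=3.010, θ₂=-3.783, ω₂=4.899, θ₃=-2.668, ω₃=-20.025
apply F[34]=-15.000 → step 35: x=0.625, v=-0.489, θ₁=-3.081, ω₁=-0.769, θ₂=-3.581, ω₂=16.247, θ₃=-3.096, ω₃=-23.209
apply F[35]=-15.000 → step 36: x=0.608, v=-1.156, θ₁=-3.171, ω₁=-6.961, θ₂=-3.136, ω₂=23.441, θ₃=-3.582, ω₃=-23.075
apply F[36]=-15.000 → step 37: x=0.583, v=-1.298, θ₁=-3.294, ω₁=-5.256, θ₂=-2.792, ω₂=11.760, θ₃=-3.973, ω₃=-17.110
apply F[37]=-15.000 → step 38: x=0.554, v=-1.585, θ₁=-3.393, ω₁=-4.884, θ₂=-2.629, ω₂=5.071, θ₃=-4.297, ω₃=-15.677
apply F[38]=-15.000 → step 39: x=0.519, v=-1.916, θ₁=-3.495, ω₁=-5.400, θ₂=-2.581, ω₂=-0.263, θ₃=-4.609, ω₃=-15.685
apply F[39]=-15.000 → step 40: x=0.478, v=-2.221, θ₁=-3.611, ω₁=-6.219, θ₂=-2.637, ω₂=-5.323, θ₃=-4.927, ω₃=-16.119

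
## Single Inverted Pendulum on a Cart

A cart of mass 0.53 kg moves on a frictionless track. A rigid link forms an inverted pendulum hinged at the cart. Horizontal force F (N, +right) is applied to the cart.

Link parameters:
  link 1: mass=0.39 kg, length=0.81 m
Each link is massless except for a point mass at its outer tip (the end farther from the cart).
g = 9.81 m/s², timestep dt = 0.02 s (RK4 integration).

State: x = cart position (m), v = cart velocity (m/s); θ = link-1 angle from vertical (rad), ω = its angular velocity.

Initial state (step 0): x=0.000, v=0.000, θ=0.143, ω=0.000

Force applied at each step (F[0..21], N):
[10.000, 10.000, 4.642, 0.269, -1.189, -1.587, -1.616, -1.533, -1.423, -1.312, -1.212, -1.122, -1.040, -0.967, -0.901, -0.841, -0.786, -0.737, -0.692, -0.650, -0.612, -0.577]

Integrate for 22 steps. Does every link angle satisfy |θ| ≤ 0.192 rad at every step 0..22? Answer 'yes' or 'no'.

Answer: yes

Derivation:
apply F[0]=+10.000 → step 1: x=0.004, v=0.352, θ=0.139, ω=-0.396
apply F[1]=+10.000 → step 2: x=0.014, v=0.706, θ=0.127, ω=-0.797
apply F[2]=+4.642 → step 3: x=0.030, v=0.864, θ=0.110, ω=-0.962
apply F[3]=+0.269 → step 4: x=0.047, v=0.861, θ=0.091, ω=-0.934
apply F[4]=-1.189 → step 5: x=0.064, v=0.805, θ=0.073, ω=-0.846
apply F[5]=-1.587 → step 6: x=0.079, v=0.737, θ=0.057, ω=-0.746
apply F[6]=-1.616 → step 7: x=0.093, v=0.669, θ=0.043, ω=-0.650
apply F[7]=-1.533 → step 8: x=0.106, v=0.606, θ=0.031, ω=-0.564
apply F[8]=-1.423 → step 9: x=0.117, v=0.549, θ=0.020, ω=-0.487
apply F[9]=-1.312 → step 10: x=0.128, v=0.497, θ=0.011, ω=-0.419
apply F[10]=-1.212 → step 11: x=0.137, v=0.450, θ=0.003, ω=-0.360
apply F[11]=-1.122 → step 12: x=0.146, v=0.408, θ=-0.003, ω=-0.307
apply F[12]=-1.040 → step 13: x=0.154, v=0.370, θ=-0.009, ω=-0.261
apply F[13]=-0.967 → step 14: x=0.161, v=0.335, θ=-0.014, ω=-0.221
apply F[14]=-0.901 → step 15: x=0.167, v=0.303, θ=-0.018, ω=-0.186
apply F[15]=-0.841 → step 16: x=0.173, v=0.274, θ=-0.021, ω=-0.155
apply F[16]=-0.786 → step 17: x=0.178, v=0.248, θ=-0.024, ω=-0.128
apply F[17]=-0.737 → step 18: x=0.183, v=0.224, θ=-0.026, ω=-0.104
apply F[18]=-0.692 → step 19: x=0.187, v=0.201, θ=-0.028, ω=-0.083
apply F[19]=-0.650 → step 20: x=0.191, v=0.181, θ=-0.030, ω=-0.065
apply F[20]=-0.612 → step 21: x=0.194, v=0.162, θ=-0.031, ω=-0.049
apply F[21]=-0.577 → step 22: x=0.197, v=0.145, θ=-0.032, ω=-0.036
Max |angle| over trajectory = 0.143 rad; bound = 0.192 → within bound.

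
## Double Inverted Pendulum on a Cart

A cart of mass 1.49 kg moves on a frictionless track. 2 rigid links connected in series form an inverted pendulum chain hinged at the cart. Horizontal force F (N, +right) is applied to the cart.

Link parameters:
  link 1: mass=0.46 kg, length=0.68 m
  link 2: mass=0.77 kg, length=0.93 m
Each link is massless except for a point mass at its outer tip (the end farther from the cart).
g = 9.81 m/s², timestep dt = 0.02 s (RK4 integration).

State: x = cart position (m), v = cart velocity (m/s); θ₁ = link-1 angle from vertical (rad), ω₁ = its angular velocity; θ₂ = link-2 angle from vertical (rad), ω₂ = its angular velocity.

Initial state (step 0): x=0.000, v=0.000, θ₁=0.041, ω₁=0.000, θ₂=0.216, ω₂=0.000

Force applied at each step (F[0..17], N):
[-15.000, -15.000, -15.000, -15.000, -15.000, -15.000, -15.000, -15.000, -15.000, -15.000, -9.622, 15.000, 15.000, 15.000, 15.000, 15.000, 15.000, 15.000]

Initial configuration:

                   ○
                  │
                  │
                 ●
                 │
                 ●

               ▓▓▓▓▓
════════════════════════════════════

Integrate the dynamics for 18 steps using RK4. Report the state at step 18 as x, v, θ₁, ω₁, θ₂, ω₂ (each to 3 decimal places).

apply F[0]=-15.000 → step 1: x=-0.002, v=-0.207, θ₁=0.043, ω₁=0.242, θ₂=0.217, ω₂=0.089
apply F[1]=-15.000 → step 2: x=-0.008, v=-0.416, θ₁=0.051, ω₁=0.489, θ₂=0.220, ω₂=0.175
apply F[2]=-15.000 → step 3: x=-0.019, v=-0.625, θ₁=0.063, ω₁=0.744, θ₂=0.224, ω₂=0.256
apply F[3]=-15.000 → step 4: x=-0.033, v=-0.836, θ₁=0.081, ω₁=1.013, θ₂=0.230, ω₂=0.328
apply F[4]=-15.000 → step 5: x=-0.052, v=-1.049, θ₁=0.104, ω₁=1.299, θ₂=0.237, ω₂=0.389
apply F[5]=-15.000 → step 6: x=-0.075, v=-1.263, θ₁=0.133, ω₁=1.606, θ₂=0.245, ω₂=0.437
apply F[6]=-15.000 → step 7: x=-0.103, v=-1.478, θ₁=0.168, ω₁=1.934, θ₂=0.254, ω₂=0.470
apply F[7]=-15.000 → step 8: x=-0.134, v=-1.693, θ₁=0.210, ω₁=2.284, θ₂=0.264, ω₂=0.489
apply F[8]=-15.000 → step 9: x=-0.170, v=-1.905, θ₁=0.259, ω₁=2.649, θ₂=0.274, ω₂=0.495
apply F[9]=-15.000 → step 10: x=-0.211, v=-2.111, θ₁=0.316, ω₁=3.020, θ₂=0.284, ω₂=0.495
apply F[10]=-9.622 → step 11: x=-0.254, v=-2.240, θ₁=0.379, ω₁=3.297, θ₂=0.294, ω₂=0.495
apply F[11]=+15.000 → step 12: x=-0.297, v=-2.071, θ₁=0.444, ω₁=3.212, θ₂=0.303, ω₂=0.462
apply F[12]=+15.000 → step 13: x=-0.337, v=-1.909, θ₁=0.508, ω₁=3.174, θ₂=0.312, ω₂=0.413
apply F[13]=+15.000 → step 14: x=-0.374, v=-1.751, θ₁=0.572, ω₁=3.177, θ₂=0.320, ω₂=0.347
apply F[14]=+15.000 → step 15: x=-0.407, v=-1.596, θ₁=0.635, ω₁=3.216, θ₂=0.326, ω₂=0.270
apply F[15]=+15.000 → step 16: x=-0.437, v=-1.440, θ₁=0.700, ω₁=3.284, θ₂=0.330, ω₂=0.184
apply F[16]=+15.000 → step 17: x=-0.465, v=-1.283, θ₁=0.767, ω₁=3.375, θ₂=0.333, ω₂=0.094
apply F[17]=+15.000 → step 18: x=-0.489, v=-1.122, θ₁=0.836, ω₁=3.486, θ₂=0.334, ω₂=0.006

Answer: x=-0.489, v=-1.122, θ₁=0.836, ω₁=3.486, θ₂=0.334, ω₂=0.006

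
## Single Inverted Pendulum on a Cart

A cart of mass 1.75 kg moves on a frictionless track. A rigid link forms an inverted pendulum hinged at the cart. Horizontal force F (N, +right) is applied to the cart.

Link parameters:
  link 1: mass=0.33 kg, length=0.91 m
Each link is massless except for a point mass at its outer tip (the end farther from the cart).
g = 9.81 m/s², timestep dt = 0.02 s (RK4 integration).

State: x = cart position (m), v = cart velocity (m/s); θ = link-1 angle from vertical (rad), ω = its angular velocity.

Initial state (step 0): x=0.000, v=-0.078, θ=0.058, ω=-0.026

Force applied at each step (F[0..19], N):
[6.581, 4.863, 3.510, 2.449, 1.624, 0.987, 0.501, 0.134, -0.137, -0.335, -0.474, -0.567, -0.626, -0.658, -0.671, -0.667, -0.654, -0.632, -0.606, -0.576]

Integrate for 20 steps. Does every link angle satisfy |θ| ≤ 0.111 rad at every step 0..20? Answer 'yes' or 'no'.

apply F[0]=+6.581 → step 1: x=-0.001, v=-0.005, θ=0.057, ω=-0.094
apply F[1]=+4.863 → step 2: x=-0.000, v=0.049, θ=0.054, ω=-0.140
apply F[2]=+3.510 → step 3: x=0.001, v=0.087, θ=0.051, ω=-0.171
apply F[3]=+2.449 → step 4: x=0.003, v=0.113, θ=0.048, ω=-0.189
apply F[4]=+1.624 → step 5: x=0.005, v=0.130, θ=0.044, ω=-0.198
apply F[5]=+0.987 → step 6: x=0.008, v=0.139, θ=0.040, ω=-0.199
apply F[6]=+0.501 → step 7: x=0.011, v=0.144, θ=0.036, ω=-0.196
apply F[7]=+0.134 → step 8: x=0.014, v=0.144, θ=0.032, ω=-0.189
apply F[8]=-0.137 → step 9: x=0.017, v=0.141, θ=0.028, ω=-0.179
apply F[9]=-0.335 → step 10: x=0.019, v=0.137, θ=0.025, ω=-0.168
apply F[10]=-0.474 → step 11: x=0.022, v=0.130, θ=0.022, ω=-0.156
apply F[11]=-0.567 → step 12: x=0.025, v=0.123, θ=0.019, ω=-0.144
apply F[12]=-0.626 → step 13: x=0.027, v=0.115, θ=0.016, ω=-0.132
apply F[13]=-0.658 → step 14: x=0.029, v=0.107, θ=0.013, ω=-0.120
apply F[14]=-0.671 → step 15: x=0.031, v=0.099, θ=0.011, ω=-0.108
apply F[15]=-0.667 → step 16: x=0.033, v=0.091, θ=0.009, ω=-0.097
apply F[16]=-0.654 → step 17: x=0.035, v=0.083, θ=0.007, ω=-0.087
apply F[17]=-0.632 → step 18: x=0.037, v=0.076, θ=0.006, ω=-0.077
apply F[18]=-0.606 → step 19: x=0.038, v=0.069, θ=0.004, ω=-0.068
apply F[19]=-0.576 → step 20: x=0.039, v=0.062, θ=0.003, ω=-0.060
Max |angle| over trajectory = 0.058 rad; bound = 0.111 → within bound.

Answer: yes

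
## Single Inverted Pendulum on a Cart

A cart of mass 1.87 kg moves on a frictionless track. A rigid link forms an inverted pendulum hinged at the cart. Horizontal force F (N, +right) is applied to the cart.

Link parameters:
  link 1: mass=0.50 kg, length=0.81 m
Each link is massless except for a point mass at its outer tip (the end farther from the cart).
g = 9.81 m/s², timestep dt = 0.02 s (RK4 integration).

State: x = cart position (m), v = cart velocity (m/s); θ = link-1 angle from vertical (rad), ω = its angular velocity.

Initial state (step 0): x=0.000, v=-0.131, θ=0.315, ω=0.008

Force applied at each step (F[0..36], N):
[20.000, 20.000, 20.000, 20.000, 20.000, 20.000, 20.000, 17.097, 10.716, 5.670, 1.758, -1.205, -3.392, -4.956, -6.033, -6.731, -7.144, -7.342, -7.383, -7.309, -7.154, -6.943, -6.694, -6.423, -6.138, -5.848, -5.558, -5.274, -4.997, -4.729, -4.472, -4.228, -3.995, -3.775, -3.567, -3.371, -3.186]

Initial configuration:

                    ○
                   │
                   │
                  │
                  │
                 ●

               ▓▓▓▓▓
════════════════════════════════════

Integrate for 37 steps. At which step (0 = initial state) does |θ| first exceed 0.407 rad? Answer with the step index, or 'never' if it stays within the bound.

apply F[0]=+20.000 → step 1: x=-0.001, v=0.063, θ=0.314, ω=-0.144
apply F[1]=+20.000 → step 2: x=0.003, v=0.256, θ=0.309, ω=-0.298
apply F[2]=+20.000 → step 3: x=0.010, v=0.451, θ=0.302, ω=-0.454
apply F[3]=+20.000 → step 4: x=0.021, v=0.646, θ=0.291, ω=-0.613
apply F[4]=+20.000 → step 5: x=0.035, v=0.842, θ=0.277, ω=-0.778
apply F[5]=+20.000 → step 6: x=0.054, v=1.040, θ=0.260, ω=-0.949
apply F[6]=+20.000 → step 7: x=0.077, v=1.239, θ=0.239, ω=-1.127
apply F[7]=+17.097 → step 8: x=0.103, v=1.409, θ=0.215, ω=-1.277
apply F[8]=+10.716 → step 9: x=0.133, v=1.514, θ=0.189, ω=-1.355
apply F[9]=+5.670 → step 10: x=0.164, v=1.567, θ=0.162, ω=-1.377
apply F[10]=+1.758 → step 11: x=0.195, v=1.579, θ=0.134, ω=-1.356
apply F[11]=-1.205 → step 12: x=0.226, v=1.561, θ=0.108, ω=-1.305
apply F[12]=-3.392 → step 13: x=0.257, v=1.520, θ=0.082, ω=-1.232
apply F[13]=-4.956 → step 14: x=0.287, v=1.464, θ=0.058, ω=-1.146
apply F[14]=-6.033 → step 15: x=0.316, v=1.397, θ=0.036, ω=-1.052
apply F[15]=-6.731 → step 16: x=0.343, v=1.324, θ=0.016, ω=-0.956
apply F[16]=-7.144 → step 17: x=0.369, v=1.247, θ=-0.002, ω=-0.859
apply F[17]=-7.342 → step 18: x=0.393, v=1.169, θ=-0.018, ω=-0.765
apply F[18]=-7.383 → step 19: x=0.415, v=1.092, θ=-0.032, ω=-0.676
apply F[19]=-7.309 → step 20: x=0.436, v=1.015, θ=-0.045, ω=-0.591
apply F[20]=-7.154 → step 21: x=0.456, v=0.942, θ=-0.056, ω=-0.512
apply F[21]=-6.943 → step 22: x=0.474, v=0.871, θ=-0.066, ω=-0.439
apply F[22]=-6.694 → step 23: x=0.491, v=0.803, θ=-0.074, ω=-0.373
apply F[23]=-6.423 → step 24: x=0.506, v=0.738, θ=-0.081, ω=-0.312
apply F[24]=-6.138 → step 25: x=0.520, v=0.677, θ=-0.086, ω=-0.257
apply F[25]=-5.848 → step 26: x=0.533, v=0.619, θ=-0.091, ω=-0.207
apply F[26]=-5.558 → step 27: x=0.545, v=0.565, θ=-0.095, ω=-0.162
apply F[27]=-5.274 → step 28: x=0.556, v=0.513, θ=-0.097, ω=-0.123
apply F[28]=-4.997 → step 29: x=0.566, v=0.465, θ=-0.099, ω=-0.087
apply F[29]=-4.729 → step 30: x=0.575, v=0.420, θ=-0.101, ω=-0.056
apply F[30]=-4.472 → step 31: x=0.583, v=0.377, θ=-0.102, ω=-0.028
apply F[31]=-4.228 → step 32: x=0.590, v=0.338, θ=-0.102, ω=-0.004
apply F[32]=-3.995 → step 33: x=0.596, v=0.300, θ=-0.102, ω=0.017
apply F[33]=-3.775 → step 34: x=0.602, v=0.265, θ=-0.101, ω=0.035
apply F[34]=-3.567 → step 35: x=0.607, v=0.232, θ=-0.101, ω=0.051
apply F[35]=-3.371 → step 36: x=0.611, v=0.202, θ=-0.099, ω=0.065
apply F[36]=-3.186 → step 37: x=0.615, v=0.173, θ=-0.098, ω=0.076
max |θ| = 0.315 ≤ 0.407 over all 38 states.

Answer: never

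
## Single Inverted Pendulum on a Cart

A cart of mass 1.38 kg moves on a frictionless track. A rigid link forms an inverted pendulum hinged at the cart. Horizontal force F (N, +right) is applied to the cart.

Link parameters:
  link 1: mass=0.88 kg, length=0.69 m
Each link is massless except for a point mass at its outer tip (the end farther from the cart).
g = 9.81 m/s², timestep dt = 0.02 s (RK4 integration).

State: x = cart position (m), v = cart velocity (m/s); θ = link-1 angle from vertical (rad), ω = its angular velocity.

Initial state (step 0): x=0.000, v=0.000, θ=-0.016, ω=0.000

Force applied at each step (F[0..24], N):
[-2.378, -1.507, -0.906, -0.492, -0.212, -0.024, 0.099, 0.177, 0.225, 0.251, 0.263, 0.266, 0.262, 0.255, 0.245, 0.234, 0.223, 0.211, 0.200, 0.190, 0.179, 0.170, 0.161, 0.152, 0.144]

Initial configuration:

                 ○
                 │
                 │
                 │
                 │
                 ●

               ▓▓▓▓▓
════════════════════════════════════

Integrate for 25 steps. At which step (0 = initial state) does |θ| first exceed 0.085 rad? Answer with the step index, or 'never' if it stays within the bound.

Answer: never

Derivation:
apply F[0]=-2.378 → step 1: x=-0.000, v=-0.032, θ=-0.016, ω=0.043
apply F[1]=-1.507 → step 2: x=-0.001, v=-0.052, θ=-0.014, ω=0.067
apply F[2]=-0.906 → step 3: x=-0.002, v=-0.064, θ=-0.013, ω=0.080
apply F[3]=-0.492 → step 4: x=-0.004, v=-0.069, θ=-0.011, ω=0.084
apply F[4]=-0.212 → step 5: x=-0.005, v=-0.071, θ=-0.010, ω=0.084
apply F[5]=-0.024 → step 6: x=-0.006, v=-0.070, θ=-0.008, ω=0.080
apply F[6]=+0.099 → step 7: x=-0.008, v=-0.068, θ=-0.006, ω=0.075
apply F[7]=+0.177 → step 8: x=-0.009, v=-0.065, θ=-0.005, ω=0.069
apply F[8]=+0.225 → step 9: x=-0.010, v=-0.061, θ=-0.004, ω=0.062
apply F[9]=+0.251 → step 10: x=-0.012, v=-0.057, θ=-0.003, ω=0.055
apply F[10]=+0.263 → step 11: x=-0.013, v=-0.053, θ=-0.002, ω=0.049
apply F[11]=+0.266 → step 12: x=-0.014, v=-0.049, θ=-0.001, ω=0.042
apply F[12]=+0.262 → step 13: x=-0.015, v=-0.045, θ=0.000, ω=0.037
apply F[13]=+0.255 → step 14: x=-0.016, v=-0.041, θ=0.001, ω=0.032
apply F[14]=+0.245 → step 15: x=-0.016, v=-0.038, θ=0.001, ω=0.027
apply F[15]=+0.234 → step 16: x=-0.017, v=-0.035, θ=0.002, ω=0.023
apply F[16]=+0.223 → step 17: x=-0.018, v=-0.032, θ=0.002, ω=0.019
apply F[17]=+0.211 → step 18: x=-0.018, v=-0.029, θ=0.003, ω=0.016
apply F[18]=+0.200 → step 19: x=-0.019, v=-0.027, θ=0.003, ω=0.013
apply F[19]=+0.190 → step 20: x=-0.019, v=-0.024, θ=0.003, ω=0.011
apply F[20]=+0.179 → step 21: x=-0.020, v=-0.022, θ=0.003, ω=0.008
apply F[21]=+0.170 → step 22: x=-0.020, v=-0.020, θ=0.004, ω=0.006
apply F[22]=+0.161 → step 23: x=-0.021, v=-0.018, θ=0.004, ω=0.005
apply F[23]=+0.152 → step 24: x=-0.021, v=-0.016, θ=0.004, ω=0.003
apply F[24]=+0.144 → step 25: x=-0.021, v=-0.015, θ=0.004, ω=0.002
max |θ| = 0.016 ≤ 0.085 over all 26 states.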